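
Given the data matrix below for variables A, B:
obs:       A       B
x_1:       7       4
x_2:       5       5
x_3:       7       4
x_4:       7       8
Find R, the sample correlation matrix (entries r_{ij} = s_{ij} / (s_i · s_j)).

Step 1 — column means:
  mean(A) = (7 + 5 + 7 + 7) / 4 = 26/4 = 6.5
  mean(B) = (4 + 5 + 4 + 8) / 4 = 21/4 = 5.25

Step 2 — sample variances and covariances s[i,j] = (1/(n-1)) · Σ_k (x_{k,i} - mean_i) · (x_{k,j} - mean_j), with n-1 = 3:
  s[A,A] = ((0.5)·(0.5) + (-1.5)·(-1.5) + (0.5)·(0.5) + (0.5)·(0.5)) / 3 = 3/3 = 1
  s[A,B] = ((0.5)·(-1.25) + (-1.5)·(-0.25) + (0.5)·(-1.25) + (0.5)·(2.75)) / 3 = 0.5/3 = 0.1667
  s[B,B] = ((-1.25)·(-1.25) + (-0.25)·(-0.25) + (-1.25)·(-1.25) + (2.75)·(2.75)) / 3 = 10.75/3 = 3.5833
  Sample standard deviations s_i = √(s[i,i]):
  s(A) = √(1) = 1
  s(B) = √(3.5833) = 1.893

Step 3 — r_{ij} = s_{ij} / (s_i · s_j):
  r[A,A] = 1 (diagonal).
  r[A,B] = 0.1667 / (1 · 1.893) = 0.1667 / 1.893 = 0.088
  r[B,B] = 1 (diagonal).

R is symmetric with unit diagonal. Assembling:

R = [[1, 0.088],
 [0.088, 1]]


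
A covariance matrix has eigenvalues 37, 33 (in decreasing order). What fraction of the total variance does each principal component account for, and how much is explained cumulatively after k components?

Step 1 — total variance = trace(Sigma) = Σ λ_i = 37 + 33 = 70.

Step 2 — fraction explained by component i = λ_i / Σ λ:
  PC1: 37/70 = 0.5286
  PC2: 33/70 = 0.4714

Step 3 — cumulative fraction after k components = (λ_1 + ... + λ_k) / Σ λ:
  k = 1: 37/70 = 0.5286
  k = 2: (37 + 33)/70 = 70/70 = 1

Summary (fraction, with percent):

explained: PC1 0.5286 (52.86%), PC2 0.4714 (47.14%);  cumulative: 0.5286, 1


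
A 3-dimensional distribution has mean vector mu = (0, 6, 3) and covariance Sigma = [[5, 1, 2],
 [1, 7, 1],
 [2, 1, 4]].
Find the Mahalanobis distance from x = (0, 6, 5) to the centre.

Step 1 — centre the observation: (x - mu) = (0, 0, 2).

Step 2 — invert Sigma (cofactor / det for 3×3, or solve directly):
  Sigma^{-1} = [[0.2523, -0.0187, -0.1215],
 [-0.0187, 0.1495, -0.028],
 [-0.1215, -0.028, 0.3178]].

Step 3 — form the quadratic (x - mu)^T · Sigma^{-1} · (x - mu):
  Sigma^{-1} · (x - mu) = (-0.243, -0.0561, 0.6355).
  (x - mu)^T · [Sigma^{-1} · (x - mu)] = (0)·(-0.243) + (0)·(-0.0561) + (2)·(0.6355) = 1.271.

Step 4 — take square root: d = √(1.271) ≈ 1.1274.

d(x, mu) = √(1.271) ≈ 1.1274


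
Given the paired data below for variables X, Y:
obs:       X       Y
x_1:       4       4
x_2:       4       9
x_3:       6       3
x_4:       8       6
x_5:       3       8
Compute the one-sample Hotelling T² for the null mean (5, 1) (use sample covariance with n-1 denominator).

Step 1 — sample mean vector:
  mean(X) = (4 + 4 + 6 + 8 + 3) / 5 = 25/5 = 5
  mean(Y) = (4 + 9 + 3 + 6 + 8) / 5 = 30/5 = 6
  x̄ = (5, 6),  deviation x̄ - mu_0 = (5, 6) - (5, 1) = (0, 5).

Step 2 — sample covariance matrix, S[i,j] = (1/(n-1)) · Σ_k (x_{k,i} - mean_i) · (x_{k,j} - mean_j), divisor n-1 = 4:
  S[X,X] = ((-1)·(-1) + (-1)·(-1) + (1)·(1) + (3)·(3) + (-2)·(-2)) / 4 = 16/4 = 4
  S[X,Y] = ((-1)·(-2) + (-1)·(3) + (1)·(-3) + (3)·(0) + (-2)·(2)) / 4 = -8/4 = -2
  S[Y,Y] = ((-2)·(-2) + (3)·(3) + (-3)·(-3) + (0)·(0) + (2)·(2)) / 4 = 26/4 = 6.5
  S = [[4, -2],
 [-2, 6.5]].

Step 3 — invert S. det(S) = 4·6.5 - (-2)² = 22.
  S^{-1} = (1/det) · [[d, -b], [-b, a]] = [[0.2955, 0.0909],
 [0.0909, 0.1818]].

Step 4 — quadratic form (x̄ - mu_0)^T · S^{-1} · (x̄ - mu_0):
  S^{-1} · (x̄ - mu_0) = (0.4545, 0.9091),
  (x̄ - mu_0)^T · [...] = (0)·(0.4545) + (5)·(0.9091) = 4.5455.

Step 5 — scale by n: T² = 5 · 4.5455 = 22.7273.

T² ≈ 22.7273


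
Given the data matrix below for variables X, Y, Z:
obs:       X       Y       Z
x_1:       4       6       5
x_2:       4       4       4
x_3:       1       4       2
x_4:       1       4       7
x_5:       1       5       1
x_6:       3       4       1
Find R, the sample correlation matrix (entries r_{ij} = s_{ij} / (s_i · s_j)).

Step 1 — column means:
  mean(X) = (4 + 4 + 1 + 1 + 1 + 3) / 6 = 14/6 = 2.3333
  mean(Y) = (6 + 4 + 4 + 4 + 5 + 4) / 6 = 27/6 = 4.5
  mean(Z) = (5 + 4 + 2 + 7 + 1 + 1) / 6 = 20/6 = 3.3333

Step 2 — sample variances and covariances s[i,j] = (1/(n-1)) · Σ_k (x_{k,i} - mean_i) · (x_{k,j} - mean_j), with n-1 = 5:
  s[X,X] = ((1.6667)·(1.6667) + (1.6667)·(1.6667) + (-1.3333)·(-1.3333) + (-1.3333)·(-1.3333) + (-1.3333)·(-1.3333) + (0.6667)·(0.6667)) / 5 = 11.3333/5 = 2.2667
  s[X,Y] = ((1.6667)·(1.5) + (1.6667)·(-0.5) + (-1.3333)·(-0.5) + (-1.3333)·(-0.5) + (-1.3333)·(0.5) + (0.6667)·(-0.5)) / 5 = 2/5 = 0.4
  s[X,Z] = ((1.6667)·(1.6667) + (1.6667)·(0.6667) + (-1.3333)·(-1.3333) + (-1.3333)·(3.6667) + (-1.3333)·(-2.3333) + (0.6667)·(-2.3333)) / 5 = 2.3333/5 = 0.4667
  s[Y,Y] = ((1.5)·(1.5) + (-0.5)·(-0.5) + (-0.5)·(-0.5) + (-0.5)·(-0.5) + (0.5)·(0.5) + (-0.5)·(-0.5)) / 5 = 3.5/5 = 0.7
  s[Y,Z] = ((1.5)·(1.6667) + (-0.5)·(0.6667) + (-0.5)·(-1.3333) + (-0.5)·(3.6667) + (0.5)·(-2.3333) + (-0.5)·(-2.3333)) / 5 = 1/5 = 0.2
  s[Z,Z] = ((1.6667)·(1.6667) + (0.6667)·(0.6667) + (-1.3333)·(-1.3333) + (3.6667)·(3.6667) + (-2.3333)·(-2.3333) + (-2.3333)·(-2.3333)) / 5 = 29.3333/5 = 5.8667
  Sample standard deviations s_i = √(s[i,i]):
  s(X) = √(2.2667) = 1.5055
  s(Y) = √(0.7) = 0.8367
  s(Z) = √(5.8667) = 2.4221

Step 3 — r_{ij} = s_{ij} / (s_i · s_j):
  r[X,X] = 1 (diagonal).
  r[X,Y] = 0.4 / (1.5055 · 0.8367) = 0.4 / 1.2596 = 0.3176
  r[X,Z] = 0.4667 / (1.5055 · 2.4221) = 0.4667 / 3.6466 = 0.128
  r[Y,Y] = 1 (diagonal).
  r[Y,Z] = 0.2 / (0.8367 · 2.4221) = 0.2 / 2.0265 = 0.0987
  r[Z,Z] = 1 (diagonal).

R is symmetric with unit diagonal. Assembling:

R = [[1, 0.3176, 0.128],
 [0.3176, 1, 0.0987],
 [0.128, 0.0987, 1]]


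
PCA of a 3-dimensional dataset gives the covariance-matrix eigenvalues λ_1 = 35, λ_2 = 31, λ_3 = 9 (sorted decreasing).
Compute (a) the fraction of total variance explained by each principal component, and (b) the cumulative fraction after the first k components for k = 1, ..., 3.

Step 1 — total variance = trace(Sigma) = Σ λ_i = 35 + 31 + 9 = 75.

Step 2 — fraction explained by component i = λ_i / Σ λ:
  PC1: 35/75 = 0.4667
  PC2: 31/75 = 0.4133
  PC3: 9/75 = 0.12

Step 3 — cumulative fraction after k components = (λ_1 + ... + λ_k) / Σ λ:
  k = 1: 35/75 = 0.4667
  k = 2: (35 + 31)/75 = 66/75 = 0.88
  k = 3: (35 + 31 + 9)/75 = 75/75 = 1

Summary (fraction, with percent):

explained: PC1 0.4667 (46.67%), PC2 0.4133 (41.33%), PC3 0.12 (12%);  cumulative: 0.4667, 0.88, 1


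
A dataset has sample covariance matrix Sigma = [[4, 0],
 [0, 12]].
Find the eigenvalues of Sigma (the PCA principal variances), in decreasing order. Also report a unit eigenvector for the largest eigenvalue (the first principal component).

Step 1 — characteristic polynomial of 2×2 Sigma:
  det(Sigma - λI) = λ² - trace · λ + det = 0.
  trace = 4 + 12 = 16, det = 4·12 - (0)² = 48.
Step 2 — discriminant:
  Δ = trace² - 4·det = 256 - 192 = 64.
Step 3 — eigenvalues:
  λ = (trace ± √Δ)/2 = (16 ± 8)/2,
  λ_1 = 12,  λ_2 = 4.

Step 4 — unit eigenvector for λ_1: Sigma is diagonal, so its eigenvectors are the coordinate axes. λ_1 = 12 is the diagonal entry on the second coordinate axis, hence
  v_1 = (0, 1) (||v_1|| = 1).

λ_1 = 12,  λ_2 = 4;  v_1 ≈ (0, 1)


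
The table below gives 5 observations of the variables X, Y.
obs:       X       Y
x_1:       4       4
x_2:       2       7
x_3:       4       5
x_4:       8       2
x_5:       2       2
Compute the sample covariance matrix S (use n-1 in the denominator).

Step 1 — column means:
  mean(X) = (4 + 2 + 4 + 8 + 2) / 5 = 20/5 = 4
  mean(Y) = (4 + 7 + 5 + 2 + 2) / 5 = 20/5 = 4

Step 2 — sample covariance S[i,j] = (1/(n-1)) · Σ_k (x_{k,i} - mean_i) · (x_{k,j} - mean_j), with n-1 = 4.
  S[X,X] = ((0)·(0) + (-2)·(-2) + (0)·(0) + (4)·(4) + (-2)·(-2)) / 4 = 24/4 = 6
  S[X,Y] = ((0)·(0) + (-2)·(3) + (0)·(1) + (4)·(-2) + (-2)·(-2)) / 4 = -10/4 = -2.5
  S[Y,Y] = ((0)·(0) + (3)·(3) + (1)·(1) + (-2)·(-2) + (-2)·(-2)) / 4 = 18/4 = 4.5

S is symmetric (S[j,i] = S[i,j]). Assembling:

S = [[6, -2.5],
 [-2.5, 4.5]]


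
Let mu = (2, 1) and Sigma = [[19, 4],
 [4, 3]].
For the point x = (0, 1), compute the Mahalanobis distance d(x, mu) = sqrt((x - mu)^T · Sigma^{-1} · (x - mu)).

Step 1 — centre the observation: (x - mu) = (-2, 0).

Step 2 — invert Sigma. det(Sigma) = 19·3 - (4)² = 41.
  Sigma^{-1} = (1/det) · [[d, -b], [-b, a]] = [[0.0732, -0.0976],
 [-0.0976, 0.4634]].

Step 3 — form the quadratic (x - mu)^T · Sigma^{-1} · (x - mu):
  Sigma^{-1} · (x - mu) = (-0.1463, 0.1951).
  (x - mu)^T · [Sigma^{-1} · (x - mu)] = (-2)·(-0.1463) + (0)·(0.1951) = 0.2927.

Step 4 — take square root: d = √(0.2927) ≈ 0.541.

d(x, mu) = √(0.2927) ≈ 0.541


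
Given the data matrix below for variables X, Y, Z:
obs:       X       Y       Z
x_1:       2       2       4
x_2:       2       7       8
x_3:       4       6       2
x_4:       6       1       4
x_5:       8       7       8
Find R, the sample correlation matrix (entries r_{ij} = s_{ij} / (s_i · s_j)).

Step 1 — column means:
  mean(X) = (2 + 2 + 4 + 6 + 8) / 5 = 22/5 = 4.4
  mean(Y) = (2 + 7 + 6 + 1 + 7) / 5 = 23/5 = 4.6
  mean(Z) = (4 + 8 + 2 + 4 + 8) / 5 = 26/5 = 5.2

Step 2 — sample variances and covariances s[i,j] = (1/(n-1)) · Σ_k (x_{k,i} - mean_i) · (x_{k,j} - mean_j), with n-1 = 4:
  s[X,X] = ((-2.4)·(-2.4) + (-2.4)·(-2.4) + (-0.4)·(-0.4) + (1.6)·(1.6) + (3.6)·(3.6)) / 4 = 27.2/4 = 6.8
  s[X,Y] = ((-2.4)·(-2.6) + (-2.4)·(2.4) + (-0.4)·(1.4) + (1.6)·(-3.6) + (3.6)·(2.4)) / 4 = 2.8/4 = 0.7
  s[X,Z] = ((-2.4)·(-1.2) + (-2.4)·(2.8) + (-0.4)·(-3.2) + (1.6)·(-1.2) + (3.6)·(2.8)) / 4 = 5.6/4 = 1.4
  s[Y,Y] = ((-2.6)·(-2.6) + (2.4)·(2.4) + (1.4)·(1.4) + (-3.6)·(-3.6) + (2.4)·(2.4)) / 4 = 33.2/4 = 8.3
  s[Y,Z] = ((-2.6)·(-1.2) + (2.4)·(2.8) + (1.4)·(-3.2) + (-3.6)·(-1.2) + (2.4)·(2.8)) / 4 = 16.4/4 = 4.1
  s[Z,Z] = ((-1.2)·(-1.2) + (2.8)·(2.8) + (-3.2)·(-3.2) + (-1.2)·(-1.2) + (2.8)·(2.8)) / 4 = 28.8/4 = 7.2
  Sample standard deviations s_i = √(s[i,i]):
  s(X) = √(6.8) = 2.6077
  s(Y) = √(8.3) = 2.881
  s(Z) = √(7.2) = 2.6833

Step 3 — r_{ij} = s_{ij} / (s_i · s_j):
  r[X,X] = 1 (diagonal).
  r[X,Y] = 0.7 / (2.6077 · 2.881) = 0.7 / 7.5127 = 0.0932
  r[X,Z] = 1.4 / (2.6077 · 2.6833) = 1.4 / 6.9971 = 0.2001
  r[Y,Y] = 1 (diagonal).
  r[Y,Z] = 4.1 / (2.881 · 2.6833) = 4.1 / 7.7305 = 0.5304
  r[Z,Z] = 1 (diagonal).

R is symmetric with unit diagonal. Assembling:

R = [[1, 0.0932, 0.2001],
 [0.0932, 1, 0.5304],
 [0.2001, 0.5304, 1]]


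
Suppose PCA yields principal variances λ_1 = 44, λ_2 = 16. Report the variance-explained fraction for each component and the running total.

Step 1 — total variance = trace(Sigma) = Σ λ_i = 44 + 16 = 60.

Step 2 — fraction explained by component i = λ_i / Σ λ:
  PC1: 44/60 = 0.7333
  PC2: 16/60 = 0.2667

Step 3 — cumulative fraction after k components = (λ_1 + ... + λ_k) / Σ λ:
  k = 1: 44/60 = 0.7333
  k = 2: (44 + 16)/60 = 60/60 = 1

Summary (fraction, with percent):

explained: PC1 0.7333 (73.33%), PC2 0.2667 (26.67%);  cumulative: 0.7333, 1


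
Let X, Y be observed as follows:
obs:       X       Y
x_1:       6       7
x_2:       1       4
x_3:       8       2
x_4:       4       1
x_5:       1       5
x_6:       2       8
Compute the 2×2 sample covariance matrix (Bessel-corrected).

Step 1 — column means:
  mean(X) = (6 + 1 + 8 + 4 + 1 + 2) / 6 = 22/6 = 3.6667
  mean(Y) = (7 + 4 + 2 + 1 + 5 + 8) / 6 = 27/6 = 4.5

Step 2 — sample covariance S[i,j] = (1/(n-1)) · Σ_k (x_{k,i} - mean_i) · (x_{k,j} - mean_j), with n-1 = 5.
  S[X,X] = ((2.3333)·(2.3333) + (-2.6667)·(-2.6667) + (4.3333)·(4.3333) + (0.3333)·(0.3333) + (-2.6667)·(-2.6667) + (-1.6667)·(-1.6667)) / 5 = 41.3333/5 = 8.2667
  S[X,Y] = ((2.3333)·(2.5) + (-2.6667)·(-0.5) + (4.3333)·(-2.5) + (0.3333)·(-3.5) + (-2.6667)·(0.5) + (-1.6667)·(3.5)) / 5 = -12/5 = -2.4
  S[Y,Y] = ((2.5)·(2.5) + (-0.5)·(-0.5) + (-2.5)·(-2.5) + (-3.5)·(-3.5) + (0.5)·(0.5) + (3.5)·(3.5)) / 5 = 37.5/5 = 7.5

S is symmetric (S[j,i] = S[i,j]). Assembling:

S = [[8.2667, -2.4],
 [-2.4, 7.5]]


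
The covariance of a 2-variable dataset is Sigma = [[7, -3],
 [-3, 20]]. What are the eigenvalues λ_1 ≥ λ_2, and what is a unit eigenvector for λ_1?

Step 1 — characteristic polynomial of 2×2 Sigma:
  det(Sigma - λI) = λ² - trace · λ + det = 0.
  trace = 7 + 20 = 27, det = 7·20 - (-3)² = 131.
Step 2 — discriminant:
  Δ = trace² - 4·det = 729 - 524 = 205.
Step 3 — eigenvalues:
  λ = (trace ± √Δ)/2 = (27 ± 14.3178)/2,
  λ_1 = 20.6589,  λ_2 = 6.3411.

Step 4 — unit eigenvector for λ_1: solve (Sigma - λ_1 I)v = 0. First row:
  (7 - 20.6589)·v_x + (-3)·v_y = 0, i.e. (-13.6589)·v_x + (-3)·v_y = 0,
  so v ∝ (b, λ_1 - a) = (-3, 13.6589); multiply by -1 so the first entry is positive: u = (3, -13.6589).
  ||u|| = √((3)² + (-13.6589)²) = √(195.5658) ≈ 13.9845,
  v_1 = u/||u|| ≈ (0.2145, -0.9767) (||v_1|| = 1).

λ_1 = 20.6589,  λ_2 = 6.3411;  v_1 ≈ (0.2145, -0.9767)


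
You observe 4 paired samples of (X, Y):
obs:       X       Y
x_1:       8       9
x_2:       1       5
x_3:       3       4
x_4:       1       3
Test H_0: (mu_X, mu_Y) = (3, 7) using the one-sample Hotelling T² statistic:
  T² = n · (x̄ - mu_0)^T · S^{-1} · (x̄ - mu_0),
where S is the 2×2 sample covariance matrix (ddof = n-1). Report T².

Step 1 — sample mean vector:
  mean(X) = (8 + 1 + 3 + 1) / 4 = 13/4 = 3.25
  mean(Y) = (9 + 5 + 4 + 3) / 4 = 21/4 = 5.25
  x̄ = (3.25, 5.25),  deviation x̄ - mu_0 = (3.25, 5.25) - (3, 7) = (0.25, -1.75).

Step 2 — sample covariance matrix, S[i,j] = (1/(n-1)) · Σ_k (x_{k,i} - mean_i) · (x_{k,j} - mean_j), divisor n-1 = 3:
  S[X,X] = ((4.75)·(4.75) + (-2.25)·(-2.25) + (-0.25)·(-0.25) + (-2.25)·(-2.25)) / 3 = 32.75/3 = 10.9167
  S[X,Y] = ((4.75)·(3.75) + (-2.25)·(-0.25) + (-0.25)·(-1.25) + (-2.25)·(-2.25)) / 3 = 23.75/3 = 7.9167
  S[Y,Y] = ((3.75)·(3.75) + (-0.25)·(-0.25) + (-1.25)·(-1.25) + (-2.25)·(-2.25)) / 3 = 20.75/3 = 6.9167
  S = [[10.9167, 7.9167],
 [7.9167, 6.9167]].

Step 3 — invert S. det(S) = 10.9167·6.9167 - (7.9167)² = 12.8333.
  S^{-1} = (1/det) · [[d, -b], [-b, a]] = [[0.539, -0.6169],
 [-0.6169, 0.8506]].

Step 4 — quadratic form (x̄ - mu_0)^T · S^{-1} · (x̄ - mu_0):
  S^{-1} · (x̄ - mu_0) = (1.2143, -1.6429),
  (x̄ - mu_0)^T · [...] = (0.25)·(1.2143) + (-1.75)·(-1.6429) = 3.1786.

Step 5 — scale by n: T² = 4 · 3.1786 = 12.7143.

T² ≈ 12.7143


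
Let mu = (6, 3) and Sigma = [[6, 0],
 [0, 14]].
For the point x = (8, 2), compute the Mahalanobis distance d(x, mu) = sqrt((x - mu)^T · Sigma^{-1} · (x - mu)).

Step 1 — centre the observation: (x - mu) = (2, -1).

Step 2 — invert Sigma. det(Sigma) = 6·14 - (0)² = 84.
  Sigma^{-1} = (1/det) · [[d, -b], [-b, a]] = [[0.1667, 0],
 [0, 0.0714]].

Step 3 — form the quadratic (x - mu)^T · Sigma^{-1} · (x - mu):
  Sigma^{-1} · (x - mu) = (0.3333, -0.0714).
  (x - mu)^T · [Sigma^{-1} · (x - mu)] = (2)·(0.3333) + (-1)·(-0.0714) = 0.7381.

Step 4 — take square root: d = √(0.7381) ≈ 0.8591.

d(x, mu) = √(0.7381) ≈ 0.8591


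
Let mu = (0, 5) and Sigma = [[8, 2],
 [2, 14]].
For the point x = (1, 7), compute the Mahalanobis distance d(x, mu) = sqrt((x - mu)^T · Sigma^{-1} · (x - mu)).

Step 1 — centre the observation: (x - mu) = (1, 2).

Step 2 — invert Sigma. det(Sigma) = 8·14 - (2)² = 108.
  Sigma^{-1} = (1/det) · [[d, -b], [-b, a]] = [[0.1296, -0.0185],
 [-0.0185, 0.0741]].

Step 3 — form the quadratic (x - mu)^T · Sigma^{-1} · (x - mu):
  Sigma^{-1} · (x - mu) = (0.0926, 0.1296).
  (x - mu)^T · [Sigma^{-1} · (x - mu)] = (1)·(0.0926) + (2)·(0.1296) = 0.3519.

Step 4 — take square root: d = √(0.3519) ≈ 0.5932.

d(x, mu) = √(0.3519) ≈ 0.5932


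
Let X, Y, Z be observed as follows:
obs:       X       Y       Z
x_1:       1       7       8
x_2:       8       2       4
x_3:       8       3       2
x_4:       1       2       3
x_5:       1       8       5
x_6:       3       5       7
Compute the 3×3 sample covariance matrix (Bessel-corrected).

Step 1 — column means:
  mean(X) = (1 + 8 + 8 + 1 + 1 + 3) / 6 = 22/6 = 3.6667
  mean(Y) = (7 + 2 + 3 + 2 + 8 + 5) / 6 = 27/6 = 4.5
  mean(Z) = (8 + 4 + 2 + 3 + 5 + 7) / 6 = 29/6 = 4.8333

Step 2 — sample covariance S[i,j] = (1/(n-1)) · Σ_k (x_{k,i} - mean_i) · (x_{k,j} - mean_j), with n-1 = 5.
  S[X,X] = ((-2.6667)·(-2.6667) + (4.3333)·(4.3333) + (4.3333)·(4.3333) + (-2.6667)·(-2.6667) + (-2.6667)·(-2.6667) + (-0.6667)·(-0.6667)) / 5 = 59.3333/5 = 11.8667
  S[X,Y] = ((-2.6667)·(2.5) + (4.3333)·(-2.5) + (4.3333)·(-1.5) + (-2.6667)·(-2.5) + (-2.6667)·(3.5) + (-0.6667)·(0.5)) / 5 = -27/5 = -5.4
  S[X,Z] = ((-2.6667)·(3.1667) + (4.3333)·(-0.8333) + (4.3333)·(-2.8333) + (-2.6667)·(-1.8333) + (-2.6667)·(0.1667) + (-0.6667)·(2.1667)) / 5 = -21.3333/5 = -4.2667
  S[Y,Y] = ((2.5)·(2.5) + (-2.5)·(-2.5) + (-1.5)·(-1.5) + (-2.5)·(-2.5) + (3.5)·(3.5) + (0.5)·(0.5)) / 5 = 33.5/5 = 6.7
  S[Y,Z] = ((2.5)·(3.1667) + (-2.5)·(-0.8333) + (-1.5)·(-2.8333) + (-2.5)·(-1.8333) + (3.5)·(0.1667) + (0.5)·(2.1667)) / 5 = 20.5/5 = 4.1
  S[Z,Z] = ((3.1667)·(3.1667) + (-0.8333)·(-0.8333) + (-2.8333)·(-2.8333) + (-1.8333)·(-1.8333) + (0.1667)·(0.1667) + (2.1667)·(2.1667)) / 5 = 26.8333/5 = 5.3667

S is symmetric (S[j,i] = S[i,j]). Assembling:

S = [[11.8667, -5.4, -4.2667],
 [-5.4, 6.7, 4.1],
 [-4.2667, 4.1, 5.3667]]


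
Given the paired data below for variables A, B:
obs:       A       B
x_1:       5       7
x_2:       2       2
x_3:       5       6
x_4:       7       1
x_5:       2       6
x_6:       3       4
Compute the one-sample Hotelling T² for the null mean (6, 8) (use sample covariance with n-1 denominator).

Step 1 — sample mean vector:
  mean(A) = (5 + 2 + 5 + 7 + 2 + 3) / 6 = 24/6 = 4
  mean(B) = (7 + 2 + 6 + 1 + 6 + 4) / 6 = 26/6 = 4.3333
  x̄ = (4, 4.3333),  deviation x̄ - mu_0 = (4, 4.3333) - (6, 8) = (-2, -3.6667).

Step 2 — sample covariance matrix, S[i,j] = (1/(n-1)) · Σ_k (x_{k,i} - mean_i) · (x_{k,j} - mean_j), divisor n-1 = 5:
  S[A,A] = ((1)·(1) + (-2)·(-2) + (1)·(1) + (3)·(3) + (-2)·(-2) + (-1)·(-1)) / 5 = 20/5 = 4
  S[A,B] = ((1)·(2.6667) + (-2)·(-2.3333) + (1)·(1.6667) + (3)·(-3.3333) + (-2)·(1.6667) + (-1)·(-0.3333)) / 5 = -4/5 = -0.8
  S[B,B] = ((2.6667)·(2.6667) + (-2.3333)·(-2.3333) + (1.6667)·(1.6667) + (-3.3333)·(-3.3333) + (1.6667)·(1.6667) + (-0.3333)·(-0.3333)) / 5 = 29.3333/5 = 5.8667
  S = [[4, -0.8],
 [-0.8, 5.8667]].

Step 3 — invert S. det(S) = 4·5.8667 - (-0.8)² = 22.8267.
  S^{-1} = (1/det) · [[d, -b], [-b, a]] = [[0.257, 0.035],
 [0.035, 0.1752]].

Step 4 — quadratic form (x̄ - mu_0)^T · S^{-1} · (x̄ - mu_0):
  S^{-1} · (x̄ - mu_0) = (-0.6425, -0.7126),
  (x̄ - mu_0)^T · [...] = (-2)·(-0.6425) + (-3.6667)·(-0.7126) = 3.898.

Step 5 — scale by n: T² = 6 · 3.898 = 23.3879.

T² ≈ 23.3879


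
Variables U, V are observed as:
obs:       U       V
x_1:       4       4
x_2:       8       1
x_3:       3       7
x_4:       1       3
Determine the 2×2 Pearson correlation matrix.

Step 1 — column means:
  mean(U) = (4 + 8 + 3 + 1) / 4 = 16/4 = 4
  mean(V) = (4 + 1 + 7 + 3) / 4 = 15/4 = 3.75

Step 2 — sample variances and covariances s[i,j] = (1/(n-1)) · Σ_k (x_{k,i} - mean_i) · (x_{k,j} - mean_j), with n-1 = 3:
  s[U,U] = ((0)·(0) + (4)·(4) + (-1)·(-1) + (-3)·(-3)) / 3 = 26/3 = 8.6667
  s[U,V] = ((0)·(0.25) + (4)·(-2.75) + (-1)·(3.25) + (-3)·(-0.75)) / 3 = -12/3 = -4
  s[V,V] = ((0.25)·(0.25) + (-2.75)·(-2.75) + (3.25)·(3.25) + (-0.75)·(-0.75)) / 3 = 18.75/3 = 6.25
  Sample standard deviations s_i = √(s[i,i]):
  s(U) = √(8.6667) = 2.9439
  s(V) = √(6.25) = 2.5

Step 3 — r_{ij} = s_{ij} / (s_i · s_j):
  r[U,U] = 1 (diagonal).
  r[U,V] = -4 / (2.9439 · 2.5) = -4 / 7.3598 = -0.5435
  r[V,V] = 1 (diagonal).

R is symmetric with unit diagonal. Assembling:

R = [[1, -0.5435],
 [-0.5435, 1]]


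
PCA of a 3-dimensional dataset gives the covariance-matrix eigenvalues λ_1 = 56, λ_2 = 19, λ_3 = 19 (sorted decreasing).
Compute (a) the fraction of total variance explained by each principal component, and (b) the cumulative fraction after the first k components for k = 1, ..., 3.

Step 1 — total variance = trace(Sigma) = Σ λ_i = 56 + 19 + 19 = 94.

Step 2 — fraction explained by component i = λ_i / Σ λ:
  PC1: 56/94 = 0.5957
  PC2: 19/94 = 0.2021
  PC3: 19/94 = 0.2021

Step 3 — cumulative fraction after k components = (λ_1 + ... + λ_k) / Σ λ:
  k = 1: 56/94 = 0.5957
  k = 2: (56 + 19)/94 = 75/94 = 0.7979
  k = 3: (56 + 19 + 19)/94 = 94/94 = 1

Summary (fraction, with percent):

explained: PC1 0.5957 (59.57%), PC2 0.2021 (20.21%), PC3 0.2021 (20.21%);  cumulative: 0.5957, 0.7979, 1


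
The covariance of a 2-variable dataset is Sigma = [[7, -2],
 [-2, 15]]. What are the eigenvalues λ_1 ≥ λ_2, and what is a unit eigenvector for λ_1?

Step 1 — characteristic polynomial of 2×2 Sigma:
  det(Sigma - λI) = λ² - trace · λ + det = 0.
  trace = 7 + 15 = 22, det = 7·15 - (-2)² = 101.
Step 2 — discriminant:
  Δ = trace² - 4·det = 484 - 404 = 80.
Step 3 — eigenvalues:
  λ = (trace ± √Δ)/2 = (22 ± 8.9443)/2,
  λ_1 = 15.4721,  λ_2 = 6.5279.

Step 4 — unit eigenvector for λ_1: solve (Sigma - λ_1 I)v = 0. First row:
  (7 - 15.4721)·v_x + (-2)·v_y = 0, i.e. (-8.4721)·v_x + (-2)·v_y = 0,
  so v ∝ (b, λ_1 - a) = (-2, 8.4721); multiply by -1 so the first entry is positive: u = (2, -8.4721).
  ||u|| = √((2)² + (-8.4721)²) = √(75.7771) ≈ 8.705,
  v_1 = u/||u|| ≈ (0.2298, -0.9732) (||v_1|| = 1).

λ_1 = 15.4721,  λ_2 = 6.5279;  v_1 ≈ (0.2298, -0.9732)


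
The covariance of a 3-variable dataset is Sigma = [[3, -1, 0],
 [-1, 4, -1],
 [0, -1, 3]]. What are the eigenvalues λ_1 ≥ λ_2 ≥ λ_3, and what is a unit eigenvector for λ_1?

Step 1 — characteristic polynomial p(λ) = det(λI - Sigma) = λ³ - tr·λ² + c_1·λ - det, where tr = trace, c_1 = sum of the principal 2×2 minors, det = det(Sigma):
  tr = 3 + 4 + 3 = 10,
  c_1 = (3·4 - (-1)²) + (3·3 - (0)²) + (4·3 - (-1)²) = 11 + 9 + 11 = 31,
  det = 3·(4·3 - (-1)²) - (-1)·((-1)·3 - (-1)·(0)) + (0)·((-1)·(-1) - 4·(0)) = 3·(11) - (-1)·(-3) + (0)·(1) = 30.
  So p(λ) = λ³ - 10λ² + 31λ - 30.
Step 2 — look for an integer root (rational root theorem: any rational root is an integer divisor of 30). Testing λ = 2:
  p(2) = 8 - 40 + 62 - 30 = 0  ✓
  Dividing out (λ - 2): p(λ) = (λ - 2)(λ² - 8λ + 15).
Step 3 — remaining eigenvalues from the quadratic λ² - 8λ + 15 = 0:
  Δ = 8² - 4·15 = 64 - 60 = 4,  λ = (8 ± √4)/2 = (8 ± 2)/2 = 5 or 3.
  Sorted: λ_1 = 5,  λ_2 = 3,  λ_3 = 2  (check: sum = 10 = tr ✓).

Step 4 — unit eigenvector for λ_1 = 5: v spans the null space of (Sigma - λ_1 I), whose rows are
  r_1 = (-2, -1, 0),  r_2 = (-1, -1, -1),  r_3 = (0, -1, -2).
  v is orthogonal to every row, so take v ∝ r_1 × r_2 = ((-1)·(-1) - (0)·(-1), (0)·(-1) - (-2)·(-1), (-2)·(-1) - (-1)·(-1)) = (1, -2, 1).
  Let u = (1, -2, 1).
  ||u|| = √((1)² + (-2)² + (1)²) = √(6) ≈ 2.4495,  v_1 = u/||u|| ≈ (0.4082, -0.8165, 0.4082) (||v_1|| = 1).

λ_1 = 5,  λ_2 = 3,  λ_3 = 2;  v_1 ≈ (0.4082, -0.8165, 0.4082)


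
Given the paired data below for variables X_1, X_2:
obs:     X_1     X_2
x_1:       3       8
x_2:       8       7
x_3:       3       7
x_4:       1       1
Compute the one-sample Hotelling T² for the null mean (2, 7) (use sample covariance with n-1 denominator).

Step 1 — sample mean vector:
  mean(X_1) = (3 + 8 + 3 + 1) / 4 = 15/4 = 3.75
  mean(X_2) = (8 + 7 + 7 + 1) / 4 = 23/4 = 5.75
  x̄ = (3.75, 5.75),  deviation x̄ - mu_0 = (3.75, 5.75) - (2, 7) = (1.75, -1.25).

Step 2 — sample covariance matrix, S[i,j] = (1/(n-1)) · Σ_k (x_{k,i} - mean_i) · (x_{k,j} - mean_j), divisor n-1 = 3:
  S[X_1,X_1] = ((-0.75)·(-0.75) + (4.25)·(4.25) + (-0.75)·(-0.75) + (-2.75)·(-2.75)) / 3 = 26.75/3 = 8.9167
  S[X_1,X_2] = ((-0.75)·(2.25) + (4.25)·(1.25) + (-0.75)·(1.25) + (-2.75)·(-4.75)) / 3 = 15.75/3 = 5.25
  S[X_2,X_2] = ((2.25)·(2.25) + (1.25)·(1.25) + (1.25)·(1.25) + (-4.75)·(-4.75)) / 3 = 30.75/3 = 10.25
  S = [[8.9167, 5.25],
 [5.25, 10.25]].

Step 3 — invert S. det(S) = 8.9167·10.25 - (5.25)² = 63.8333.
  S^{-1} = (1/det) · [[d, -b], [-b, a]] = [[0.1606, -0.0822],
 [-0.0822, 0.1397]].

Step 4 — quadratic form (x̄ - mu_0)^T · S^{-1} · (x̄ - mu_0):
  S^{-1} · (x̄ - mu_0) = (0.3838, -0.3185),
  (x̄ - mu_0)^T · [...] = (1.75)·(0.3838) + (-1.25)·(-0.3185) = 1.0698.

Step 5 — scale by n: T² = 4 · 1.0698 = 4.2794.

T² ≈ 4.2794


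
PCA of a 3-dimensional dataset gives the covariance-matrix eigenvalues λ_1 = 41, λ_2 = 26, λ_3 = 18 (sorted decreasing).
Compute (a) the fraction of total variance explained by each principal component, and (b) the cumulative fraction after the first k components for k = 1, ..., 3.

Step 1 — total variance = trace(Sigma) = Σ λ_i = 41 + 26 + 18 = 85.

Step 2 — fraction explained by component i = λ_i / Σ λ:
  PC1: 41/85 = 0.4824
  PC2: 26/85 = 0.3059
  PC3: 18/85 = 0.2118

Step 3 — cumulative fraction after k components = (λ_1 + ... + λ_k) / Σ λ:
  k = 1: 41/85 = 0.4824
  k = 2: (41 + 26)/85 = 67/85 = 0.7882
  k = 3: (41 + 26 + 18)/85 = 85/85 = 1

Summary (fraction, with percent):

explained: PC1 0.4824 (48.24%), PC2 0.3059 (30.59%), PC3 0.2118 (21.18%);  cumulative: 0.4824, 0.7882, 1


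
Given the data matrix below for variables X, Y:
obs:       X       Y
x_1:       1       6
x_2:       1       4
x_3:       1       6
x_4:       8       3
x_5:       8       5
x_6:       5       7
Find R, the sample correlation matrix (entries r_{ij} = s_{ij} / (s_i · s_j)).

Step 1 — column means:
  mean(X) = (1 + 1 + 1 + 8 + 8 + 5) / 6 = 24/6 = 4
  mean(Y) = (6 + 4 + 6 + 3 + 5 + 7) / 6 = 31/6 = 5.1667

Step 2 — sample variances and covariances s[i,j] = (1/(n-1)) · Σ_k (x_{k,i} - mean_i) · (x_{k,j} - mean_j), with n-1 = 5:
  s[X,X] = ((-3)·(-3) + (-3)·(-3) + (-3)·(-3) + (4)·(4) + (4)·(4) + (1)·(1)) / 5 = 60/5 = 12
  s[X,Y] = ((-3)·(0.8333) + (-3)·(-1.1667) + (-3)·(0.8333) + (4)·(-2.1667) + (4)·(-0.1667) + (1)·(1.8333)) / 5 = -9/5 = -1.8
  s[Y,Y] = ((0.8333)·(0.8333) + (-1.1667)·(-1.1667) + (0.8333)·(0.8333) + (-2.1667)·(-2.1667) + (-0.1667)·(-0.1667) + (1.8333)·(1.8333)) / 5 = 10.8333/5 = 2.1667
  Sample standard deviations s_i = √(s[i,i]):
  s(X) = √(12) = 3.4641
  s(Y) = √(2.1667) = 1.472

Step 3 — r_{ij} = s_{ij} / (s_i · s_j):
  r[X,X] = 1 (diagonal).
  r[X,Y] = -1.8 / (3.4641 · 1.472) = -1.8 / 5.099 = -0.353
  r[Y,Y] = 1 (diagonal).

R is symmetric with unit diagonal. Assembling:

R = [[1, -0.353],
 [-0.353, 1]]


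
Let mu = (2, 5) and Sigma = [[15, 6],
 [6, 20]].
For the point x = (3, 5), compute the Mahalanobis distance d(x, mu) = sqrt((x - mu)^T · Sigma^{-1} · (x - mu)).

Step 1 — centre the observation: (x - mu) = (1, 0).

Step 2 — invert Sigma. det(Sigma) = 15·20 - (6)² = 264.
  Sigma^{-1} = (1/det) · [[d, -b], [-b, a]] = [[0.0758, -0.0227],
 [-0.0227, 0.0568]].

Step 3 — form the quadratic (x - mu)^T · Sigma^{-1} · (x - mu):
  Sigma^{-1} · (x - mu) = (0.0758, -0.0227).
  (x - mu)^T · [Sigma^{-1} · (x - mu)] = (1)·(0.0758) + (0)·(-0.0227) = 0.0758.

Step 4 — take square root: d = √(0.0758) ≈ 0.2752.

d(x, mu) = √(0.0758) ≈ 0.2752


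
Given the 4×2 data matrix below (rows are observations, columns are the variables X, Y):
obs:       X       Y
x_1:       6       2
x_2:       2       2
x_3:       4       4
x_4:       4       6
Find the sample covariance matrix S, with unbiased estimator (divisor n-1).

Step 1 — column means:
  mean(X) = (6 + 2 + 4 + 4) / 4 = 16/4 = 4
  mean(Y) = (2 + 2 + 4 + 6) / 4 = 14/4 = 3.5

Step 2 — sample covariance S[i,j] = (1/(n-1)) · Σ_k (x_{k,i} - mean_i) · (x_{k,j} - mean_j), with n-1 = 3.
  S[X,X] = ((2)·(2) + (-2)·(-2) + (0)·(0) + (0)·(0)) / 3 = 8/3 = 2.6667
  S[X,Y] = ((2)·(-1.5) + (-2)·(-1.5) + (0)·(0.5) + (0)·(2.5)) / 3 = 0/3 = 0
  S[Y,Y] = ((-1.5)·(-1.5) + (-1.5)·(-1.5) + (0.5)·(0.5) + (2.5)·(2.5)) / 3 = 11/3 = 3.6667

S is symmetric (S[j,i] = S[i,j]). Assembling:

S = [[2.6667, 0],
 [0, 3.6667]]


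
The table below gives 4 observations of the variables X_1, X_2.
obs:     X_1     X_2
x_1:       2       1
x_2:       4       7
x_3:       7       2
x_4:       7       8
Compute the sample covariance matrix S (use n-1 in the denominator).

Step 1 — column means:
  mean(X_1) = (2 + 4 + 7 + 7) / 4 = 20/4 = 5
  mean(X_2) = (1 + 7 + 2 + 8) / 4 = 18/4 = 4.5

Step 2 — sample covariance S[i,j] = (1/(n-1)) · Σ_k (x_{k,i} - mean_i) · (x_{k,j} - mean_j), with n-1 = 3.
  S[X_1,X_1] = ((-3)·(-3) + (-1)·(-1) + (2)·(2) + (2)·(2)) / 3 = 18/3 = 6
  S[X_1,X_2] = ((-3)·(-3.5) + (-1)·(2.5) + (2)·(-2.5) + (2)·(3.5)) / 3 = 10/3 = 3.3333
  S[X_2,X_2] = ((-3.5)·(-3.5) + (2.5)·(2.5) + (-2.5)·(-2.5) + (3.5)·(3.5)) / 3 = 37/3 = 12.3333

S is symmetric (S[j,i] = S[i,j]). Assembling:

S = [[6, 3.3333],
 [3.3333, 12.3333]]


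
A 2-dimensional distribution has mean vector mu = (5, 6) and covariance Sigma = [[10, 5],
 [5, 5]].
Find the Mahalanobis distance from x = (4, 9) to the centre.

Step 1 — centre the observation: (x - mu) = (-1, 3).

Step 2 — invert Sigma. det(Sigma) = 10·5 - (5)² = 25.
  Sigma^{-1} = (1/det) · [[d, -b], [-b, a]] = [[0.2, -0.2],
 [-0.2, 0.4]].

Step 3 — form the quadratic (x - mu)^T · Sigma^{-1} · (x - mu):
  Sigma^{-1} · (x - mu) = (-0.8, 1.4).
  (x - mu)^T · [Sigma^{-1} · (x - mu)] = (-1)·(-0.8) + (3)·(1.4) = 5.

Step 4 — take square root: d = √(5) ≈ 2.2361.

d(x, mu) = √(5) ≈ 2.2361


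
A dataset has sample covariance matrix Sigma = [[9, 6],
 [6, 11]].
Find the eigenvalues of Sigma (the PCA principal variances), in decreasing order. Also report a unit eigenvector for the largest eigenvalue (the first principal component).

Step 1 — characteristic polynomial of 2×2 Sigma:
  det(Sigma - λI) = λ² - trace · λ + det = 0.
  trace = 9 + 11 = 20, det = 9·11 - (6)² = 63.
Step 2 — discriminant:
  Δ = trace² - 4·det = 400 - 252 = 148.
Step 3 — eigenvalues:
  λ = (trace ± √Δ)/2 = (20 ± 12.1655)/2,
  λ_1 = 16.0828,  λ_2 = 3.9172.

Step 4 — unit eigenvector for λ_1: solve (Sigma - λ_1 I)v = 0. First row:
  (9 - 16.0828)·v_x + (6)·v_y = 0, i.e. (-7.0828)·v_x + (6)·v_y = 0,
  so v ∝ (b, λ_1 - a) = (6, 7.0828) = u.
  ||u|| = √((6)² + (7.0828)²) = √(86.1655) ≈ 9.2825,
  v_1 = u/||u|| ≈ (0.6464, 0.763) (||v_1|| = 1).

λ_1 = 16.0828,  λ_2 = 3.9172;  v_1 ≈ (0.6464, 0.763)


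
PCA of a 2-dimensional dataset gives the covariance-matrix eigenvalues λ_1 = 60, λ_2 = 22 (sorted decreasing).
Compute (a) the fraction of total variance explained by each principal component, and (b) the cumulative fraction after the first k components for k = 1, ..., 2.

Step 1 — total variance = trace(Sigma) = Σ λ_i = 60 + 22 = 82.

Step 2 — fraction explained by component i = λ_i / Σ λ:
  PC1: 60/82 = 0.7317
  PC2: 22/82 = 0.2683

Step 3 — cumulative fraction after k components = (λ_1 + ... + λ_k) / Σ λ:
  k = 1: 60/82 = 0.7317
  k = 2: (60 + 22)/82 = 82/82 = 1

Summary (fraction, with percent):

explained: PC1 0.7317 (73.17%), PC2 0.2683 (26.83%);  cumulative: 0.7317, 1


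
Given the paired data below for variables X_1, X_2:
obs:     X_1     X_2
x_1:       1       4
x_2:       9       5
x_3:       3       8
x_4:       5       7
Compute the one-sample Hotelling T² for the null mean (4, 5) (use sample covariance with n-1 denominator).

Step 1 — sample mean vector:
  mean(X_1) = (1 + 9 + 3 + 5) / 4 = 18/4 = 4.5
  mean(X_2) = (4 + 5 + 8 + 7) / 4 = 24/4 = 6
  x̄ = (4.5, 6),  deviation x̄ - mu_0 = (4.5, 6) - (4, 5) = (0.5, 1).

Step 2 — sample covariance matrix, S[i,j] = (1/(n-1)) · Σ_k (x_{k,i} - mean_i) · (x_{k,j} - mean_j), divisor n-1 = 3:
  S[X_1,X_1] = ((-3.5)·(-3.5) + (4.5)·(4.5) + (-1.5)·(-1.5) + (0.5)·(0.5)) / 3 = 35/3 = 11.6667
  S[X_1,X_2] = ((-3.5)·(-2) + (4.5)·(-1) + (-1.5)·(2) + (0.5)·(1)) / 3 = 0/3 = 0
  S[X_2,X_2] = ((-2)·(-2) + (-1)·(-1) + (2)·(2) + (1)·(1)) / 3 = 10/3 = 3.3333
  S = [[11.6667, 0],
 [0, 3.3333]].

Step 3 — invert S. det(S) = 11.6667·3.3333 - (0)² = 38.8889.
  S^{-1} = (1/det) · [[d, -b], [-b, a]] = [[0.0857, 0],
 [0, 0.3]].

Step 4 — quadratic form (x̄ - mu_0)^T · S^{-1} · (x̄ - mu_0):
  S^{-1} · (x̄ - mu_0) = (0.0429, 0.3),
  (x̄ - mu_0)^T · [...] = (0.5)·(0.0429) + (1)·(0.3) = 0.3214.

Step 5 — scale by n: T² = 4 · 0.3214 = 1.2857.

T² ≈ 1.2857


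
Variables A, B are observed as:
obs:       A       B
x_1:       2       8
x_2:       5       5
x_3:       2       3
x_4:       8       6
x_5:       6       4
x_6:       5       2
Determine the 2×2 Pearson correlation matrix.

Step 1 — column means:
  mean(A) = (2 + 5 + 2 + 8 + 6 + 5) / 6 = 28/6 = 4.6667
  mean(B) = (8 + 5 + 3 + 6 + 4 + 2) / 6 = 28/6 = 4.6667

Step 2 — sample variances and covariances s[i,j] = (1/(n-1)) · Σ_k (x_{k,i} - mean_i) · (x_{k,j} - mean_j), with n-1 = 5:
  s[A,A] = ((-2.6667)·(-2.6667) + (0.3333)·(0.3333) + (-2.6667)·(-2.6667) + (3.3333)·(3.3333) + (1.3333)·(1.3333) + (0.3333)·(0.3333)) / 5 = 27.3333/5 = 5.4667
  s[A,B] = ((-2.6667)·(3.3333) + (0.3333)·(0.3333) + (-2.6667)·(-1.6667) + (3.3333)·(1.3333) + (1.3333)·(-0.6667) + (0.3333)·(-2.6667)) / 5 = -1.6667/5 = -0.3333
  s[B,B] = ((3.3333)·(3.3333) + (0.3333)·(0.3333) + (-1.6667)·(-1.6667) + (1.3333)·(1.3333) + (-0.6667)·(-0.6667) + (-2.6667)·(-2.6667)) / 5 = 23.3333/5 = 4.6667
  Sample standard deviations s_i = √(s[i,i]):
  s(A) = √(5.4667) = 2.3381
  s(B) = √(4.6667) = 2.1602

Step 3 — r_{ij} = s_{ij} / (s_i · s_j):
  r[A,A] = 1 (diagonal).
  r[A,B] = -0.3333 / (2.3381 · 2.1602) = -0.3333 / 5.0509 = -0.066
  r[B,B] = 1 (diagonal).

R is symmetric with unit diagonal. Assembling:

R = [[1, -0.066],
 [-0.066, 1]]


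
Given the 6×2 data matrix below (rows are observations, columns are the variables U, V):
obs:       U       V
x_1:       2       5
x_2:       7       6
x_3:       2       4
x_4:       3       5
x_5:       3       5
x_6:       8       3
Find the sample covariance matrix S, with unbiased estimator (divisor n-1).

Step 1 — column means:
  mean(U) = (2 + 7 + 2 + 3 + 3 + 8) / 6 = 25/6 = 4.1667
  mean(V) = (5 + 6 + 4 + 5 + 5 + 3) / 6 = 28/6 = 4.6667

Step 2 — sample covariance S[i,j] = (1/(n-1)) · Σ_k (x_{k,i} - mean_i) · (x_{k,j} - mean_j), with n-1 = 5.
  S[U,U] = ((-2.1667)·(-2.1667) + (2.8333)·(2.8333) + (-2.1667)·(-2.1667) + (-1.1667)·(-1.1667) + (-1.1667)·(-1.1667) + (3.8333)·(3.8333)) / 5 = 34.8333/5 = 6.9667
  S[U,V] = ((-2.1667)·(0.3333) + (2.8333)·(1.3333) + (-2.1667)·(-0.6667) + (-1.1667)·(0.3333) + (-1.1667)·(0.3333) + (3.8333)·(-1.6667)) / 5 = -2.6667/5 = -0.5333
  S[V,V] = ((0.3333)·(0.3333) + (1.3333)·(1.3333) + (-0.6667)·(-0.6667) + (0.3333)·(0.3333) + (0.3333)·(0.3333) + (-1.6667)·(-1.6667)) / 5 = 5.3333/5 = 1.0667

S is symmetric (S[j,i] = S[i,j]). Assembling:

S = [[6.9667, -0.5333],
 [-0.5333, 1.0667]]


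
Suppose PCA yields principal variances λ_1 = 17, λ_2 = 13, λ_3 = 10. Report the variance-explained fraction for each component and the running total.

Step 1 — total variance = trace(Sigma) = Σ λ_i = 17 + 13 + 10 = 40.

Step 2 — fraction explained by component i = λ_i / Σ λ:
  PC1: 17/40 = 0.425
  PC2: 13/40 = 0.325
  PC3: 10/40 = 0.25

Step 3 — cumulative fraction after k components = (λ_1 + ... + λ_k) / Σ λ:
  k = 1: 17/40 = 0.425
  k = 2: (17 + 13)/40 = 30/40 = 0.75
  k = 3: (17 + 13 + 10)/40 = 40/40 = 1

Summary (fraction, with percent):

explained: PC1 0.425 (42.5%), PC2 0.325 (32.5%), PC3 0.25 (25%);  cumulative: 0.425, 0.75, 1


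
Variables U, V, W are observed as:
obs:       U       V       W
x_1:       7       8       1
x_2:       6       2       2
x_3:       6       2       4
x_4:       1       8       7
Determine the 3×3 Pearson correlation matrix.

Step 1 — column means:
  mean(U) = (7 + 6 + 6 + 1) / 4 = 20/4 = 5
  mean(V) = (8 + 2 + 2 + 8) / 4 = 20/4 = 5
  mean(W) = (1 + 2 + 4 + 7) / 4 = 14/4 = 3.5

Step 2 — sample variances and covariances s[i,j] = (1/(n-1)) · Σ_k (x_{k,i} - mean_i) · (x_{k,j} - mean_j), with n-1 = 3:
  s[U,U] = ((2)·(2) + (1)·(1) + (1)·(1) + (-4)·(-4)) / 3 = 22/3 = 7.3333
  s[U,V] = ((2)·(3) + (1)·(-3) + (1)·(-3) + (-4)·(3)) / 3 = -12/3 = -4
  s[U,W] = ((2)·(-2.5) + (1)·(-1.5) + (1)·(0.5) + (-4)·(3.5)) / 3 = -20/3 = -6.6667
  s[V,V] = ((3)·(3) + (-3)·(-3) + (-3)·(-3) + (3)·(3)) / 3 = 36/3 = 12
  s[V,W] = ((3)·(-2.5) + (-3)·(-1.5) + (-3)·(0.5) + (3)·(3.5)) / 3 = 6/3 = 2
  s[W,W] = ((-2.5)·(-2.5) + (-1.5)·(-1.5) + (0.5)·(0.5) + (3.5)·(3.5)) / 3 = 21/3 = 7
  Sample standard deviations s_i = √(s[i,i]):
  s(U) = √(7.3333) = 2.708
  s(V) = √(12) = 3.4641
  s(W) = √(7) = 2.6458

Step 3 — r_{ij} = s_{ij} / (s_i · s_j):
  r[U,U] = 1 (diagonal).
  r[U,V] = -4 / (2.708 · 3.4641) = -4 / 9.3808 = -0.4264
  r[U,W] = -6.6667 / (2.708 · 2.6458) = -6.6667 / 7.1647 = -0.9305
  r[V,V] = 1 (diagonal).
  r[V,W] = 2 / (3.4641 · 2.6458) = 2 / 9.1652 = 0.2182
  r[W,W] = 1 (diagonal).

R is symmetric with unit diagonal. Assembling:

R = [[1, -0.4264, -0.9305],
 [-0.4264, 1, 0.2182],
 [-0.9305, 0.2182, 1]]


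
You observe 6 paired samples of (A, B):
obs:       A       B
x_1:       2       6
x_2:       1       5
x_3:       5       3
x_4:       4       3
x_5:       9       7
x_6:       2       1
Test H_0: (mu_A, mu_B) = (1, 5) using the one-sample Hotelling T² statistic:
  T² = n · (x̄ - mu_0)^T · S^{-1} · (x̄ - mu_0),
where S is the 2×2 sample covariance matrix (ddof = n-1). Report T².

Step 1 — sample mean vector:
  mean(A) = (2 + 1 + 5 + 4 + 9 + 2) / 6 = 23/6 = 3.8333
  mean(B) = (6 + 5 + 3 + 3 + 7 + 1) / 6 = 25/6 = 4.1667
  x̄ = (3.8333, 4.1667),  deviation x̄ - mu_0 = (3.8333, 4.1667) - (1, 5) = (2.8333, -0.8333).

Step 2 — sample covariance matrix, S[i,j] = (1/(n-1)) · Σ_k (x_{k,i} - mean_i) · (x_{k,j} - mean_j), divisor n-1 = 5:
  S[A,A] = ((-1.8333)·(-1.8333) + (-2.8333)·(-2.8333) + (1.1667)·(1.1667) + (0.1667)·(0.1667) + (5.1667)·(5.1667) + (-1.8333)·(-1.8333)) / 5 = 42.8333/5 = 8.5667
  S[A,B] = ((-1.8333)·(1.8333) + (-2.8333)·(0.8333) + (1.1667)·(-1.1667) + (0.1667)·(-1.1667) + (5.1667)·(2.8333) + (-1.8333)·(-3.1667)) / 5 = 13.1667/5 = 2.6333
  S[B,B] = ((1.8333)·(1.8333) + (0.8333)·(0.8333) + (-1.1667)·(-1.1667) + (-1.1667)·(-1.1667) + (2.8333)·(2.8333) + (-3.1667)·(-3.1667)) / 5 = 24.8333/5 = 4.9667
  S = [[8.5667, 2.6333],
 [2.6333, 4.9667]].

Step 3 — invert S. det(S) = 8.5667·4.9667 - (2.6333)² = 35.6133.
  S^{-1} = (1/det) · [[d, -b], [-b, a]] = [[0.1395, -0.0739],
 [-0.0739, 0.2405]].

Step 4 — quadratic form (x̄ - mu_0)^T · S^{-1} · (x̄ - mu_0):
  S^{-1} · (x̄ - mu_0) = (0.4568, -0.41),
  (x̄ - mu_0)^T · [...] = (2.8333)·(0.4568) + (-0.8333)·(-0.41) = 1.6358.

Step 5 — scale by n: T² = 6 · 1.6358 = 9.8147.

T² ≈ 9.8147


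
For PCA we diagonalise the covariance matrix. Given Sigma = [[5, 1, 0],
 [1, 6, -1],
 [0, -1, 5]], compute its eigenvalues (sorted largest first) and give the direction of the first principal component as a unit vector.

Step 1 — characteristic polynomial p(λ) = det(λI - Sigma) = λ³ - tr·λ² + c_1·λ - det, where tr = trace, c_1 = sum of the principal 2×2 minors, det = det(Sigma):
  tr = 5 + 6 + 5 = 16,
  c_1 = (5·6 - (1)²) + (5·5 - (0)²) + (6·5 - (-1)²) = 29 + 25 + 29 = 83,
  det = 5·(6·5 - (-1)²) - (1)·((1)·5 - (-1)·(0)) + (0)·((1)·(-1) - 6·(0)) = 5·(29) - (1)·(5) + (0)·(-1) = 140.
  So p(λ) = λ³ - 16λ² + 83λ - 140.
Step 2 — look for an integer root (rational root theorem: any rational root is an integer divisor of 140). Testing λ = 4:
  p(4) = 64 - 256 + 332 - 140 = 0  ✓
  Dividing out (λ - 4): p(λ) = (λ - 4)(λ² - 12λ + 35).
Step 3 — remaining eigenvalues from the quadratic λ² - 12λ + 35 = 0:
  Δ = 12² - 4·35 = 144 - 140 = 4,  λ = (12 ± √4)/2 = (12 ± 2)/2 = 7 or 5.
  Sorted: λ_1 = 7,  λ_2 = 5,  λ_3 = 4  (check: sum = 16 = tr ✓).

Step 4 — unit eigenvector for λ_1 = 7: v spans the null space of (Sigma - λ_1 I), whose rows are
  r_1 = (-2, 1, 0),  r_2 = (1, -1, -1),  r_3 = (0, -1, -2).
  v is orthogonal to every row, so take v ∝ r_1 × r_2 = ((1)·(-1) - (0)·(-1), (0)·(1) - (-2)·(-1), (-2)·(-1) - (1)·(1)) = (-1, -2, 1).
  Rescale (multiply by -1 so the first nonzero entry is positive): u = (1, 2, -1).
  ||u|| = √((1)² + (2)² + (-1)²) = √(6) ≈ 2.4495,  v_1 = u/||u|| ≈ (0.4082, 0.8165, -0.4082) (||v_1|| = 1).

λ_1 = 7,  λ_2 = 5,  λ_3 = 4;  v_1 ≈ (0.4082, 0.8165, -0.4082)
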